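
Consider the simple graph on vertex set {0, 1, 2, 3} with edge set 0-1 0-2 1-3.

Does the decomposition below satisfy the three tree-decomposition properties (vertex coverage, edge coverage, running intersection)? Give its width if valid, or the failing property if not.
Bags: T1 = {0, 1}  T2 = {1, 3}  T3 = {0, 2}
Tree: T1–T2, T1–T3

Yes; width 1.

Every vertex of G appears in some bag (union = {0, 1, 2, 3}); every edge is covered by a bag; and for each vertex v the set of bags containing v is connected in the bag tree. The decomposition is therefore valid. The largest bag has 2 vertices, so the width is 1.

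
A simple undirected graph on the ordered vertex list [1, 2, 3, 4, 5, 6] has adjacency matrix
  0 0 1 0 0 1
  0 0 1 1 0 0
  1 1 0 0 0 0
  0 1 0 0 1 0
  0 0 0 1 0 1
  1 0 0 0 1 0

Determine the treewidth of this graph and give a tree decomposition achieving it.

Treewidth 2.
One optimal decomposition is:
Bags: B1 = {1, 3, 6}  B2 = {2, 3, 6}  B3 = {2, 4, 6}  B4 = {4, 5, 6}
Tree: B1–B2, B2–B3, B3–B4

Each bag holds 3 vertices, so the decomposition has width 2, which upper-bounds the treewidth. For the lower bound, G contains the cycle 6–1–3–2–4–5–6, so G is not a forest; only forests have treewidth ≤ 1, hence tw(G) ≥ 2. Combining the bounds, tw(G) = 2.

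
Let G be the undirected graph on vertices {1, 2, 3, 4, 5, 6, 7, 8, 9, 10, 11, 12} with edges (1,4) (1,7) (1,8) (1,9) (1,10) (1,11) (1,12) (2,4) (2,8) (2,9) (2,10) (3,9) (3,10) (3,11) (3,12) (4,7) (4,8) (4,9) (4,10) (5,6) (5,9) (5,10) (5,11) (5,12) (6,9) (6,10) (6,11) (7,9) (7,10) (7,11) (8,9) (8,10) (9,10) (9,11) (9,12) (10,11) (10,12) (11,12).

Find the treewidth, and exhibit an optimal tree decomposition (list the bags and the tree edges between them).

Every bag has size at most 5, so the width is 5 − 1 = 4 and tw(G) ≤ 4. Conversely, {1, 4, 8, 9, 10} is a clique of size 5, and the vertices of any clique must share a bag in every tree decomposition; so some bag has ≥ 5 vertices and tw(G) ≥ 4. The upper and lower bounds meet at 4, so that is the treewidth.

Treewidth 4.
One optimal decomposition is:
Bags: B1 = {1, 9, 10, 11, 12}  B2 = {1, 7, 9, 10, 11}  B3 = {1, 4, 7, 9, 10}  B4 = {5, 9, 10, 11, 12}  B5 = {1, 4, 8, 9, 10}  B6 = {3, 9, 10, 11, 12}  B7 = {2, 4, 8, 9, 10}  B8 = {5, 6, 9, 10, 11}
Tree: B1–B2, B2–B3, B1–B4, B3–B5, B1–B6, B5–B7, B4–B8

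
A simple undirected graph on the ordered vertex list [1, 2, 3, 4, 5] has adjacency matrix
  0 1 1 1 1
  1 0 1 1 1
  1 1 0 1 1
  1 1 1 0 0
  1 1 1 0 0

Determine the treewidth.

A width-3 tree decomposition is:
Bags: B1 = {1, 2, 3, 5}  B2 = {1, 2, 3, 4}
Tree: B1–B2
The largest bag has 4 vertices, giving width 3; this decomposition certifies tw(G) ≤ 3. Conversely, {1, 2, 3, 4} is a clique of size 4, and the vertices of any clique must share a bag in every tree decomposition; so some bag has ≥ 4 vertices and tw(G) ≥ 3. Therefore the treewidth is 3.

3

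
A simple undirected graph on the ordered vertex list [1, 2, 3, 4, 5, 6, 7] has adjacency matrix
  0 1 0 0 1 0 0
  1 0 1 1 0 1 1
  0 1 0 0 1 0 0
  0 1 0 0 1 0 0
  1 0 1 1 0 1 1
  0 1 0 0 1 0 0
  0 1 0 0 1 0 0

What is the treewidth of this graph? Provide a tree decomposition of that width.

Treewidth 2.
One such decomposition:
Bags: B1 = {2, 5, 7}  B2 = {2, 4, 5}  B3 = {2, 3, 5}  B4 = {1, 2, 5}  B5 = {2, 5, 6}
Tree: B1–B2, B2–B3, B3–B4, B4–B5

Every bag has size at most 3, so the width is 3 − 1 = 2 and tw(G) ≤ 2. For the lower bound, G contains the cycle 2–7–5–4–2, so G is not a forest; only forests have treewidth ≤ 1, hence tw(G) ≥ 2. The upper and lower bounds meet at 2, so that is the treewidth.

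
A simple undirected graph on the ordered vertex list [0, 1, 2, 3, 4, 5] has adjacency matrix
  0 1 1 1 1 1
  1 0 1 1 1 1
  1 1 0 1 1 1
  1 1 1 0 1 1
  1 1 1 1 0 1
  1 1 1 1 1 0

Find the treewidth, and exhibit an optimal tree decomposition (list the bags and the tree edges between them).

Treewidth 5.
Bags: B1 = {0, 1, 2, 3, 4, 5}
Tree: (single bag)

With just one bag of size 6, the width is 6 − 1 = 5, so tw(G) ≤ 5. On the other hand G contains the 6-clique {0, 1, 2, 3, 4, 5}. A clique must lie in a single bag of any decomposition, so no decomposition can have width below 5. Hence tw(G) = 5 exactly.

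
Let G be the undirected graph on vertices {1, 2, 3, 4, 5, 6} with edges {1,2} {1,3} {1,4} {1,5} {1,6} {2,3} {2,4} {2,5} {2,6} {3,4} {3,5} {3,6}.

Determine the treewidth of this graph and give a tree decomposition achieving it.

Treewidth 3.
Bags: B1 = {1, 2, 3, 4}  B2 = {1, 2, 3, 6}  B3 = {1, 2, 3, 5}
Tree: B1–B2, B2–B3

Every bag has size at most 4, so the width is 4 − 1 = 3 and tw(G) ≤ 3. Conversely, {1, 2, 3, 4} is a clique of size 4, and the vertices of any clique must share a bag in every tree decomposition; so some bag has ≥ 4 vertices and tw(G) ≥ 3. Therefore the treewidth is 3.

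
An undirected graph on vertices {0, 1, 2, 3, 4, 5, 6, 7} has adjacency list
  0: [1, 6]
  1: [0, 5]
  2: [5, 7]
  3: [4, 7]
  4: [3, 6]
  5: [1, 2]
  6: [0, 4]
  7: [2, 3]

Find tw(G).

A width-2 tree decomposition is:
Bags: B1 = {0, 1, 6}  B2 = {1, 5, 6}  B3 = {2, 5, 6}  B4 = {2, 6, 7}  B5 = {3, 6, 7}  B6 = {3, 4, 6}
Tree: B1–B2, B2–B3, B3–B4, B4–B5, B5–B6
The largest bag has 3 vertices, giving width 2; this decomposition certifies tw(G) ≤ 2. Since 6–0–1–5–2–7–3–4–6 is a cycle in G, G is not acyclic. Forests are exactly the graphs of treewidth ≤ 1, so tw(G) ≥ 2. The upper and lower bounds meet at 2, so that is the treewidth.

2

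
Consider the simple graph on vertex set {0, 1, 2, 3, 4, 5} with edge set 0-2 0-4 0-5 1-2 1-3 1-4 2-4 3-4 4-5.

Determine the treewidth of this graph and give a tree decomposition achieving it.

The largest bag has 3 vertices, giving width 2; this decomposition certifies tw(G) ≤ 2. On the other hand G contains the 3-clique {0, 2, 4}. A clique must lie in a single bag of any decomposition, so no decomposition can have width below 2. Hence tw(G) = 2 exactly.

Treewidth 2.
Bags: B1 = {1, 3, 4}  B2 = {1, 2, 4}  B3 = {0, 2, 4}  B4 = {0, 4, 5}
Tree: B1–B2, B2–B3, B3–B4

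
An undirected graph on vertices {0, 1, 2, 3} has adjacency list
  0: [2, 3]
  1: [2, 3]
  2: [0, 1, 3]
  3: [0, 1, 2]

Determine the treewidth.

2

A width-2 tree decomposition is:
Bags: B1 = {0, 2, 3}  B2 = {1, 2, 3}
Tree: B1–B2
Every bag has size at most 3, so the width is 3 − 1 = 2 and tw(G) ≤ 2. For the lower bound, the 3 vertices {0, 2, 3} are pairwise adjacent, and any tree decomposition puts a clique entirely inside one bag — forcing width ≥ 2. Therefore the treewidth is 2.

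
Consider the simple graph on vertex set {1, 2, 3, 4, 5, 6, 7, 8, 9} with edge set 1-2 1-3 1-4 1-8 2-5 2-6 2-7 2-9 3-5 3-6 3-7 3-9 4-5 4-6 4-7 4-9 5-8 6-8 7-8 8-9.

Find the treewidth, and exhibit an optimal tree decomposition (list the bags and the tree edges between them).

Treewidth 4.
One optimal decomposition is:
Bags: B1 = {1, 2, 3, 4, 8}  B2 = {2, 3, 4, 5, 8}  B3 = {2, 3, 4, 6, 8}  B4 = {2, 3, 4, 7, 8}  B5 = {2, 3, 4, 8, 9}
Tree: B1–B2, B2–B3, B3–B4, B4–B5

Every bag has size at most 5, so the width is 5 − 1 = 4 and tw(G) ≤ 4. For the lower bound: the 5 vertex sets {1,2}, {4,5}, {6,8}, {3}, {7} are disjoint, each induces a connected subgraph, and every pair is joined by at least one edge of G. Contracting each set to a single vertex therefore yields K_{5} as a minor, and since treewidth is minor-monotone, tw(G) ≥ tw(K_{5}) = 4. Therefore the treewidth is 4.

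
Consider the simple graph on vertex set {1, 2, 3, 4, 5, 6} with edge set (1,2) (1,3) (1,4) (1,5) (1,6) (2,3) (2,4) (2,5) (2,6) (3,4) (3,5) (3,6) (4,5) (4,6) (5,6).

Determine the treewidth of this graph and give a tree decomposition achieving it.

With just one bag of size 6, the width is 6 − 1 = 5, so tw(G) ≤ 5. Conversely, {1, 2, 3, 4, 5, 6} is a clique of size 6, and the vertices of any clique must share a bag in every tree decomposition; so some bag has ≥ 6 vertices and tw(G) ≥ 5. Hence tw(G) = 5 exactly.

Treewidth 5.
One optimal decomposition is:
Bags: B1 = {1, 2, 3, 4, 5, 6}
Tree: (single bag)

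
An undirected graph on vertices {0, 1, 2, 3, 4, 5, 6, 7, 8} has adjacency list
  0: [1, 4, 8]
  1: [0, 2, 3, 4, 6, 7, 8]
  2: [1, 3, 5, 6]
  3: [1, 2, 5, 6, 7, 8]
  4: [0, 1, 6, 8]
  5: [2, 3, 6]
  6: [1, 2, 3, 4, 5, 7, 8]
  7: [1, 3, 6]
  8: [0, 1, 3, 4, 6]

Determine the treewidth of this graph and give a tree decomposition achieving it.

Treewidth 3.
One such decomposition:
Bags: B1 = {1, 3, 6, 8}  B2 = {1, 4, 6, 8}  B3 = {0, 1, 4, 8}  B4 = {1, 2, 3, 6}  B5 = {2, 3, 5, 6}  B6 = {1, 3, 6, 7}
Tree: B1–B2, B2–B3, B1–B4, B4–B5, B4–B6

Every bag has size at most 4, so the width is 4 − 1 = 3 and tw(G) ≤ 3. For the lower bound, the 4 vertices {0, 1, 4, 8} are pairwise adjacent, and any tree decomposition puts a clique entirely inside one bag — forcing width ≥ 3. Therefore the treewidth is 3.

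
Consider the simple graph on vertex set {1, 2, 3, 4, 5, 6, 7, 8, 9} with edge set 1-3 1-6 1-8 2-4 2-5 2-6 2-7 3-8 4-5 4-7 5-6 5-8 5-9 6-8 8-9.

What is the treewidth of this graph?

2

A width-2 tree decomposition is:
Bags: B1 = {1, 6, 8}  B2 = {5, 6, 8}  B3 = {5, 8, 9}  B4 = {2, 5, 6}  B5 = {2, 4, 5}  B6 = {1, 3, 8}  B7 = {2, 4, 7}
Tree: B1–B2, B2–B3, B2–B4, B4–B5, B1–B6, B5–B7
Every bag has size at most 3, so the width is 3 − 1 = 2 and tw(G) ≤ 2. For the lower bound, the 3 vertices {1, 3, 8} are pairwise adjacent, and any tree decomposition puts a clique entirely inside one bag — forcing width ≥ 2. Therefore the treewidth is 2.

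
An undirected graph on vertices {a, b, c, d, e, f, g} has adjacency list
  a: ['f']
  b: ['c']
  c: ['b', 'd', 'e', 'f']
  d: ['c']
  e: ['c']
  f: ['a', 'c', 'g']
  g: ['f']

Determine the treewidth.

A width-1 tree decomposition is:
Bags: B1 = {c, f}  B2 = {f, g}  B3 = {b, c}  B4 = {c, e}  B5 = {a, f}  B6 = {c, d}
Tree: B1–B2, B1–B3, B3–B4, B1–B5, B4–B6
Each bag holds 2 vertices, so the decomposition has width 1, which upper-bounds the treewidth. G has an edge, so its treewidth is at least 1. Hence tw(G) = 1 exactly.

1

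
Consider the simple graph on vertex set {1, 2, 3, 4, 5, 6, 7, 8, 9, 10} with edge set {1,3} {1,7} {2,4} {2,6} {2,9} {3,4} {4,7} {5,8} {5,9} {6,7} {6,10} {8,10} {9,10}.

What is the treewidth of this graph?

A width-2 tree decomposition is:
Bags: B1 = {1, 3, 4}  B2 = {1, 4, 7}  B3 = {2, 4, 7}  B4 = {2, 6, 7}  B5 = {2, 6, 9}  B6 = {6, 9, 10}  B7 = {5, 9, 10}  B8 = {5, 8, 10}
Tree: B1–B2, B2–B3, B3–B4, B4–B5, B5–B6, B6–B7, B7–B8
Every bag has size at most 3, so the width is 3 − 1 = 2 and tw(G) ≤ 2. For the lower bound, G contains the cycle 3–1–7–4–3, so G is not a forest; only forests have treewidth ≤ 1, hence tw(G) ≥ 2. Therefore the treewidth is 2.

2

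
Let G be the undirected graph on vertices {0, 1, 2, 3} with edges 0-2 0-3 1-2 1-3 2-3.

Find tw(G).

A width-2 tree decomposition is:
Bags: B1 = {1, 2, 3}  B2 = {0, 2, 3}
Tree: B1–B2
Each bag holds 3 vertices, so the decomposition has width 2, which upper-bounds the treewidth. Conversely, {0, 2, 3} is a clique of size 3, and the vertices of any clique must share a bag in every tree decomposition; so some bag has ≥ 3 vertices and tw(G) ≥ 2. Hence tw(G) = 2 exactly.

2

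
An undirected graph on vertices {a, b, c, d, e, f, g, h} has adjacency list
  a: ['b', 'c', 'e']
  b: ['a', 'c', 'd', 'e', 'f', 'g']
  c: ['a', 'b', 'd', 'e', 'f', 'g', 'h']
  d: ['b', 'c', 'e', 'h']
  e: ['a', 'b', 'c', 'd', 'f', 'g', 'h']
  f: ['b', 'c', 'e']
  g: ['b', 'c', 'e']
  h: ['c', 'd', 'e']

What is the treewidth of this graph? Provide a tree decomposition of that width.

Treewidth 3.
Bags: B1 = {b, c, d, e}  B2 = {a, b, c, e}  B3 = {b, c, e, g}  B4 = {c, d, e, h}  B5 = {b, c, e, f}
Tree: B1–B2, B1–B3, B1–B4, B1–B5

Each bag holds 4 vertices, so the decomposition has width 3, which upper-bounds the treewidth. Conversely, {c, d, e, h} is a clique of size 4, and the vertices of any clique must share a bag in every tree decomposition; so some bag has ≥ 4 vertices and tw(G) ≥ 3. The upper and lower bounds meet at 3, so that is the treewidth.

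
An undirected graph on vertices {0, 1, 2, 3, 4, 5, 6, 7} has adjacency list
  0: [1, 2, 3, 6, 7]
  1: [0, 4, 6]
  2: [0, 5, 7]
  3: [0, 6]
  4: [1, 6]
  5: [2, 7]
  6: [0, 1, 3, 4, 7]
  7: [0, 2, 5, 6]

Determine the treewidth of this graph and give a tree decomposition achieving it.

Treewidth 2.
One optimal decomposition is:
Bags: B1 = {0, 3, 6}  B2 = {0, 1, 6}  B3 = {1, 4, 6}  B4 = {0, 6, 7}  B5 = {0, 2, 7}  B6 = {2, 5, 7}
Tree: B1–B2, B2–B3, B1–B4, B4–B5, B5–B6

Every bag has size at most 3, so the width is 3 − 1 = 2 and tw(G) ≤ 2. On the other hand G contains the 3-clique {0, 2, 7}. A clique must lie in a single bag of any decomposition, so no decomposition can have width below 2. The upper and lower bounds meet at 2, so that is the treewidth.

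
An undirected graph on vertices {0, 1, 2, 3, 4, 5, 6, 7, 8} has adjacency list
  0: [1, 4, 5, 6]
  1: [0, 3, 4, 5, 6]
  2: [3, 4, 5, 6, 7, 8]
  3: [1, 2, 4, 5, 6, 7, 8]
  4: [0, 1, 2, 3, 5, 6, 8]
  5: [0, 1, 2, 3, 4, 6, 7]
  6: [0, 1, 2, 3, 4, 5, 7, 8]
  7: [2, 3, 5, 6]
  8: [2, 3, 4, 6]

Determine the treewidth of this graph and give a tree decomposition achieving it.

Each bag holds 5 vertices, so the decomposition has width 4, which upper-bounds the treewidth. Conversely, {0, 1, 4, 5, 6} is a clique of size 5, and the vertices of any clique must share a bag in every tree decomposition; so some bag has ≥ 5 vertices and tw(G) ≥ 4. The upper and lower bounds meet at 4, so that is the treewidth.

Treewidth 4.
One such decomposition:
Bags: B1 = {1, 3, 4, 5, 6}  B2 = {0, 1, 4, 5, 6}  B3 = {2, 3, 4, 5, 6}  B4 = {2, 3, 5, 6, 7}  B5 = {2, 3, 4, 6, 8}
Tree: B1–B2, B1–B3, B3–B4, B3–B5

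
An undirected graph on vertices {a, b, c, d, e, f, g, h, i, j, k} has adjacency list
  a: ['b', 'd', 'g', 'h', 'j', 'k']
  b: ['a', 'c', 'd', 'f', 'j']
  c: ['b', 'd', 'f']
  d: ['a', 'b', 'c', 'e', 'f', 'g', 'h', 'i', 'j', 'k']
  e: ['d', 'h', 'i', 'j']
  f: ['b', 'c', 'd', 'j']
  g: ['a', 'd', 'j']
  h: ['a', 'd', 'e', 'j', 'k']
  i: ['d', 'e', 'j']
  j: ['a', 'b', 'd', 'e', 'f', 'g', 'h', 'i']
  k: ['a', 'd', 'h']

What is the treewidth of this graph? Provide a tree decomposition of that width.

Each bag holds 4 vertices, so the decomposition has width 3, which upper-bounds the treewidth. Conversely, {a, d, g, j} is a clique of size 4, and the vertices of any clique must share a bag in every tree decomposition; so some bag has ≥ 4 vertices and tw(G) ≥ 3. Hence tw(G) = 3 exactly.

Treewidth 3.
Bags: B1 = {a, d, h, j}  B2 = {a, d, h, k}  B3 = {a, b, d, j}  B4 = {d, e, h, j}  B5 = {b, d, f, j}  B6 = {d, e, i, j}  B7 = {a, d, g, j}  B8 = {b, c, d, f}
Tree: B1–B2, B1–B3, B1–B4, B3–B5, B4–B6, B3–B7, B5–B8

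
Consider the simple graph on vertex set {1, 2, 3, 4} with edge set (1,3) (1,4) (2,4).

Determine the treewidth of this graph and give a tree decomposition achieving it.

Treewidth 1.
One optimal decomposition is:
Bags: B1 = {1, 4}  B2 = {1, 3}  B3 = {2, 4}
Tree: B1–B2, B1–B3

The largest bag has 2 vertices, giving width 1; this decomposition certifies tw(G) ≤ 1. Since G has at least one edge (e.g. 1–4), it is not an edgeless graph, so tw(G) ≥ 1. Therefore the treewidth is 1.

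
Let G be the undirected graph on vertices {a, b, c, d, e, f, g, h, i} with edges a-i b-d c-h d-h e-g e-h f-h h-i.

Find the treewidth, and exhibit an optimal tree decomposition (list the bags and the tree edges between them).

Each bag holds 2 vertices, so the decomposition has width 1, which upper-bounds the treewidth. G has an edge, so its treewidth is at least 1. Combining the bounds, tw(G) = 1.

Treewidth 1.
One such decomposition:
Bags: B1 = {e, h}  B2 = {h, i}  B3 = {f, h}  B4 = {d, h}  B5 = {a, i}  B6 = {e, g}  B7 = {b, d}  B8 = {c, h}
Tree: B1–B2, B2–B3, B2–B4, B2–B5, B1–B6, B4–B7, B2–B8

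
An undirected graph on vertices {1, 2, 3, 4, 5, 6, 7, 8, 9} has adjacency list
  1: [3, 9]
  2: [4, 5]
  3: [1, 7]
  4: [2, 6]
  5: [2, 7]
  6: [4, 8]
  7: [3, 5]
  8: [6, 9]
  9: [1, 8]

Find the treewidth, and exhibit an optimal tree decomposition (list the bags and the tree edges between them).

The largest bag has 3 vertices, giving width 2; this decomposition certifies tw(G) ≤ 2. Since 8–6–4–2–5–7–3–1–9–8 is a cycle in G, G is not acyclic. Forests are exactly the graphs of treewidth ≤ 1, so tw(G) ≥ 2. Combining the bounds, tw(G) = 2.

Treewidth 2.
One optimal decomposition is:
Bags: B1 = {4, 6, 8}  B2 = {2, 4, 8}  B3 = {2, 5, 8}  B4 = {5, 7, 8}  B5 = {3, 7, 8}  B6 = {1, 3, 8}  B7 = {1, 8, 9}
Tree: B1–B2, B2–B3, B3–B4, B4–B5, B5–B6, B6–B7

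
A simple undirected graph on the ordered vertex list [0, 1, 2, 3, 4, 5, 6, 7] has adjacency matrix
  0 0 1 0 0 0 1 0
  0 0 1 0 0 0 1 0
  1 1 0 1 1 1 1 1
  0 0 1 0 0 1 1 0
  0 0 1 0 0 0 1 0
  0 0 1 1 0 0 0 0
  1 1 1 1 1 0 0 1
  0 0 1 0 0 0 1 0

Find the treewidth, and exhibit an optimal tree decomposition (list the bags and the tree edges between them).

Every bag has size at most 3, so the width is 3 − 1 = 2 and tw(G) ≤ 2. On the other hand G contains the 3-clique {2, 3, 5}. A clique must lie in a single bag of any decomposition, so no decomposition can have width below 2. Combining the bounds, tw(G) = 2.

Treewidth 2.
Bags: B1 = {2, 6, 7}  B2 = {2, 3, 6}  B3 = {2, 4, 6}  B4 = {2, 3, 5}  B5 = {0, 2, 6}  B6 = {1, 2, 6}
Tree: B1–B2, B2–B3, B2–B4, B2–B5, B5–B6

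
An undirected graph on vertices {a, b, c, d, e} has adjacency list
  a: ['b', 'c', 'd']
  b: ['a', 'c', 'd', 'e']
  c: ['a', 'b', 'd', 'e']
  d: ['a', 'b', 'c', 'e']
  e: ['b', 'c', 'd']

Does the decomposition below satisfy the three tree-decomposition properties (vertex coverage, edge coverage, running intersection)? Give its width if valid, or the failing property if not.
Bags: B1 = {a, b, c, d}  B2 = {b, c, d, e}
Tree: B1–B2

Yes; width 3.

Checking the three conditions: (i) the bags cover all of {a, b, c, d, e}; (ii) for each edge, some bag contains both endpoints; (iii) the bags containing any fixed vertex form a subtree. All hold, so the decomposition is valid with width 4 − 1 = 3.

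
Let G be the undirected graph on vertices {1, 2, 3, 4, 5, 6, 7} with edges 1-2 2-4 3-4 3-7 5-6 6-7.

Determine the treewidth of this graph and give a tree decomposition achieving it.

Every bag has size at most 2, so the width is 2 − 1 = 1 and tw(G) ≤ 1. G has an edge, so its treewidth is at least 1. Hence tw(G) = 1 exactly.

Treewidth 1.
One such decomposition:
Bags: B1 = {5, 6}  B2 = {6, 7}  B3 = {3, 7}  B4 = {3, 4}  B5 = {2, 4}  B6 = {1, 2}
Tree: B1–B2, B2–B3, B3–B4, B4–B5, B5–B6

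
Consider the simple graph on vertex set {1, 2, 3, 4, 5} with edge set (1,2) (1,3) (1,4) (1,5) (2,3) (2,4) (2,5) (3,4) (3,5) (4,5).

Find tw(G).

4

A width-4 tree decomposition is:
Bags: B1 = {1, 2, 3, 4, 5}
Tree: (single bag)
A single bag containing all 5 vertices is trivially a valid decomposition of width 4. On the other hand G contains the 5-clique {1, 2, 3, 4, 5}. A clique must lie in a single bag of any decomposition, so no decomposition can have width below 4. Combining the bounds, tw(G) = 4.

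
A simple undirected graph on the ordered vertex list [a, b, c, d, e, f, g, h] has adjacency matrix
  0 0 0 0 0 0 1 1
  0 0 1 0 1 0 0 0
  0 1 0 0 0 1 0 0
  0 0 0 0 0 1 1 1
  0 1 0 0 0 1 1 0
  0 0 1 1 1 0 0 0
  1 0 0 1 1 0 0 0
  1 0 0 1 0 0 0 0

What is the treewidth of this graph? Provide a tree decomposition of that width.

Treewidth 2.
One such decomposition:
Bags: B1 = {b, c, e}  B2 = {c, e, f}  B3 = {e, f, g}  B4 = {d, f, g}  B5 = {a, d, g}  B6 = {a, d, h}
Tree: B1–B2, B2–B3, B3–B4, B4–B5, B5–B6

Every bag has size at most 3, so the width is 3 − 1 = 2 and tw(G) ≤ 2. For the lower bound, G contains the cycle b–c–f–e–b, so G is not a forest; only forests have treewidth ≤ 1, hence tw(G) ≥ 2. The upper and lower bounds meet at 2, so that is the treewidth.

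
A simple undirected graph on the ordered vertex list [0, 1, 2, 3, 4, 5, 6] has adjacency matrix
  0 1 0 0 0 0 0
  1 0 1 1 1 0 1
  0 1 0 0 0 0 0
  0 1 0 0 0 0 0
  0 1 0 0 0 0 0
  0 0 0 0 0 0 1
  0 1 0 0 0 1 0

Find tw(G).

1

A width-1 tree decomposition is:
Bags: B1 = {1, 6}  B2 = {1, 2}  B3 = {1, 4}  B4 = {5, 6}  B5 = {1, 3}  B6 = {0, 1}
Tree: B1–B2, B2–B3, B1–B4, B1–B5, B3–B6
The largest bag has 2 vertices, giving width 1; this decomposition certifies tw(G) ≤ 1. Since G has at least one edge (e.g. 1–6), it is not an edgeless graph, so tw(G) ≥ 1. Hence tw(G) = 1 exactly.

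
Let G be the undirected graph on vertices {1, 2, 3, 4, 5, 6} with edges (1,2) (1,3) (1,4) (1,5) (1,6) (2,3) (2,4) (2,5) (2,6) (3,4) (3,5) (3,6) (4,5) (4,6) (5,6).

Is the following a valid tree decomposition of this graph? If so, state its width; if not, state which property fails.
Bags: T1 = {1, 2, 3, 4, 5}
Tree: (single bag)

A tree decomposition must satisfy three properties: every vertex lies in some bag; for every edge, both endpoints lie together in some bag; and for every vertex, the bags containing it form a connected subtree. Here vertex 6 appears in no bag, so the decomposition is invalid.

No — vertex 6 appears in no bag.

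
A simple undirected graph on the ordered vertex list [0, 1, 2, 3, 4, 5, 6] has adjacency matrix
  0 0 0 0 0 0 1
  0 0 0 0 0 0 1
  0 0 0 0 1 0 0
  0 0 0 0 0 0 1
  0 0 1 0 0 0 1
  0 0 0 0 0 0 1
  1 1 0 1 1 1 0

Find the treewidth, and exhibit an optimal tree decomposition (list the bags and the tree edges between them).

Each bag holds 2 vertices, so the decomposition has width 1, which upper-bounds the treewidth. Since G has at least one edge (e.g. 4–6), it is not an edgeless graph, so tw(G) ≥ 1. The upper and lower bounds meet at 1, so that is the treewidth.

Treewidth 1.
One such decomposition:
Bags: B1 = {4, 6}  B2 = {3, 6}  B3 = {0, 6}  B4 = {2, 4}  B5 = {5, 6}  B6 = {1, 6}
Tree: B1–B2, B2–B3, B1–B4, B2–B5, B5–B6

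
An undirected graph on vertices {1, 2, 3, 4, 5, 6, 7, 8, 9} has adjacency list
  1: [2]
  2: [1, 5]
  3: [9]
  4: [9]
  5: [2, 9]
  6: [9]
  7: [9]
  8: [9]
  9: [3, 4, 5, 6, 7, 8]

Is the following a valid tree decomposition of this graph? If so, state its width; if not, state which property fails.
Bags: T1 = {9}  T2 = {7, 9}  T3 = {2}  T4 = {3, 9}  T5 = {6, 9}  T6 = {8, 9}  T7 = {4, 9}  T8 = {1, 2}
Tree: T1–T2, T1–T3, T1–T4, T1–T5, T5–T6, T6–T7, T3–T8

No — vertex 5 appears in no bag.

A tree decomposition must satisfy three properties: every vertex lies in some bag; for every edge, both endpoints lie together in some bag; and for every vertex, the bags containing it form a connected subtree. Here vertex 5 appears in no bag, so the decomposition is invalid.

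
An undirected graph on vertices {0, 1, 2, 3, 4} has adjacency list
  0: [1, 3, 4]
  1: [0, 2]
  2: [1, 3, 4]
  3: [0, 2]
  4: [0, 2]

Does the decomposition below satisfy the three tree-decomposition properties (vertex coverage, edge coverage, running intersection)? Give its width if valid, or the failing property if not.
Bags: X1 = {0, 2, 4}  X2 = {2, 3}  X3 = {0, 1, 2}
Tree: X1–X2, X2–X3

No — edge (0,3) lies in no bag.

A tree decomposition must satisfy three properties: every vertex lies in some bag; for every edge, both endpoints lie together in some bag; and for every vertex, the bags containing it form a connected subtree. Here edge (0,3) lies in no bag, so the decomposition is invalid.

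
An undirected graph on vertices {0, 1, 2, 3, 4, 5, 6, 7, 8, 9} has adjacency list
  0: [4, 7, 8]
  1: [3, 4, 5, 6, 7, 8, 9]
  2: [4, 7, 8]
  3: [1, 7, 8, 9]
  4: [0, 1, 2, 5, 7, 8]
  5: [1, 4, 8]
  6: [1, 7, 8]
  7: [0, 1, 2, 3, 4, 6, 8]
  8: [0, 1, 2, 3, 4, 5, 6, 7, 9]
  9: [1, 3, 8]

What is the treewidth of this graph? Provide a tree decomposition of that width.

The largest bag has 4 vertices, giving width 3; this decomposition certifies tw(G) ≤ 3. On the other hand G contains the 4-clique {0, 4, 7, 8}. A clique must lie in a single bag of any decomposition, so no decomposition can have width below 3. The upper and lower bounds meet at 3, so that is the treewidth.

Treewidth 3.
Bags: B1 = {0, 4, 7, 8}  B2 = {2, 4, 7, 8}  B3 = {1, 4, 7, 8}  B4 = {1, 3, 7, 8}  B5 = {1, 3, 8, 9}  B6 = {1, 4, 5, 8}  B7 = {1, 6, 7, 8}
Tree: B1–B2, B1–B3, B3–B4, B4–B5, B3–B6, B4–B7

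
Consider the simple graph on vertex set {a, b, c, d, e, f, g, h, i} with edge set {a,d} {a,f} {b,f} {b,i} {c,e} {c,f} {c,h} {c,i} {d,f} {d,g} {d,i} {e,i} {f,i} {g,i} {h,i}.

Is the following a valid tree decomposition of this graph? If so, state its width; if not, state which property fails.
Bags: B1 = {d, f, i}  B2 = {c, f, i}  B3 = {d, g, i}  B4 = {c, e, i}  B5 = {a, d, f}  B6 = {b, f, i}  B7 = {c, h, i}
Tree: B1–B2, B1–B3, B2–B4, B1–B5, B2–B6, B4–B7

Every vertex of G appears in some bag (union = {a, b, c, d, e, f, g, h, i}); every edge is covered by a bag; and for each vertex v the set of bags containing v is connected in the bag tree. The decomposition is therefore valid. The largest bag has 3 vertices, so the width is 2.

Yes; width 2.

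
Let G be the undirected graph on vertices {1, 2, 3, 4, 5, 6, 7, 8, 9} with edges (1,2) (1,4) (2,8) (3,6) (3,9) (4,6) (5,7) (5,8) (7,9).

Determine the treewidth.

A width-2 tree decomposition is:
Bags: B1 = {3, 6, 9}  B2 = {4, 6, 9}  B3 = {1, 4, 9}  B4 = {1, 2, 9}  B5 = {2, 8, 9}  B6 = {5, 8, 9}  B7 = {5, 7, 9}
Tree: B1–B2, B2–B3, B3–B4, B4–B5, B5–B6, B6–B7
Each bag holds 3 vertices, so the decomposition has width 2, which upper-bounds the treewidth. The edges 9–3–6–4–1–2–8–5–7–9 form a cycle, so G is not a tree and its treewidth is at least 2. Combining the bounds, tw(G) = 2.

2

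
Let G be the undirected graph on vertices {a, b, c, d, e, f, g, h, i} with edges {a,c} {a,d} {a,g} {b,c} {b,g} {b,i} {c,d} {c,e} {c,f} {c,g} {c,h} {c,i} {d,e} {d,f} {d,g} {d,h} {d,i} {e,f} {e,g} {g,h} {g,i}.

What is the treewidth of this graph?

3

A width-3 tree decomposition is:
Bags: B1 = {c, d, g, i}  B2 = {a, c, d, g}  B3 = {c, d, e, g}  B4 = {c, d, e, f}  B5 = {b, c, g, i}  B6 = {c, d, g, h}
Tree: B1–B2, B1–B3, B3–B4, B1–B5, B2–B6
Every bag has size at most 4, so the width is 4 − 1 = 3 and tw(G) ≤ 3. On the other hand G contains the 4-clique {c, d, e, g}. A clique must lie in a single bag of any decomposition, so no decomposition can have width below 3. Therefore the treewidth is 3.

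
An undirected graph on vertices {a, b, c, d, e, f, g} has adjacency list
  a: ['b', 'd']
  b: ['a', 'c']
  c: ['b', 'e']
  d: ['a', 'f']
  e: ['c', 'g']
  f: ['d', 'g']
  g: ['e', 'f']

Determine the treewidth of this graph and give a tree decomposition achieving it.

The largest bag has 3 vertices, giving width 2; this decomposition certifies tw(G) ≤ 2. The edges b–a–d–f–g–e–c–b form a cycle, so G is not a tree and its treewidth is at least 2. Hence tw(G) = 2 exactly.

Treewidth 2.
One optimal decomposition is:
Bags: B1 = {a, b, d}  B2 = {b, d, f}  B3 = {b, f, g}  B4 = {b, e, g}  B5 = {b, c, e}
Tree: B1–B2, B2–B3, B3–B4, B4–B5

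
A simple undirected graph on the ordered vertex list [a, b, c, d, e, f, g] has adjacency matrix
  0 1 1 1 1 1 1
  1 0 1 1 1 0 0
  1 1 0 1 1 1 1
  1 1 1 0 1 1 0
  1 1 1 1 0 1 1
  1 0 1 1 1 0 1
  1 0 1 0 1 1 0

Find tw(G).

A width-4 tree decomposition is:
Bags: B1 = {a, c, e, f, g}  B2 = {a, c, d, e, f}  B3 = {a, b, c, d, e}
Tree: B1–B2, B2–B3
The largest bag has 5 vertices, giving width 4; this decomposition certifies tw(G) ≤ 4. For the lower bound, the 5 vertices {a, c, d, e, f} are pairwise adjacent, and any tree decomposition puts a clique entirely inside one bag — forcing width ≥ 4. Combining the bounds, tw(G) = 4.

4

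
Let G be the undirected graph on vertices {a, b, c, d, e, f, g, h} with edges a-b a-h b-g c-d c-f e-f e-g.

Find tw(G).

1

A width-1 tree decomposition is:
Bags: B1 = {c, d}  B2 = {c, f}  B3 = {e, f}  B4 = {e, g}  B5 = {b, g}  B6 = {a, b}  B7 = {a, h}
Tree: B1–B2, B2–B3, B3–B4, B4–B5, B5–B6, B6–B7
Every bag has size at most 2, so the width is 2 − 1 = 1 and tw(G) ≤ 1. G has an edge, so its treewidth is at least 1. The upper and lower bounds meet at 1, so that is the treewidth.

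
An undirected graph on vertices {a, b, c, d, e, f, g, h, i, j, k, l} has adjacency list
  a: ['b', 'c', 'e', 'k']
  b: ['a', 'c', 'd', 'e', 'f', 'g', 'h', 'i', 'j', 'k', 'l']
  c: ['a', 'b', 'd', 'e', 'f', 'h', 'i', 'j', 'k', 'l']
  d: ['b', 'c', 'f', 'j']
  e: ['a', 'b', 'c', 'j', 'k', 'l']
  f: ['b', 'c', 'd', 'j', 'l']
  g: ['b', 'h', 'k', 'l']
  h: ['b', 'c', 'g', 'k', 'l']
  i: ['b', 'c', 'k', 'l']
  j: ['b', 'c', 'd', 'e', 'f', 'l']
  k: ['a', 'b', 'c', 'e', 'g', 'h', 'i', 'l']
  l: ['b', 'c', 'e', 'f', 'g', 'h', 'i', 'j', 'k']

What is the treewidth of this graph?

A width-4 tree decomposition is:
Bags: B1 = {b, c, h, k, l}  B2 = {b, g, h, k, l}  B3 = {b, c, e, k, l}  B4 = {b, c, e, j, l}  B5 = {b, c, f, j, l}  B6 = {a, b, c, e, k}  B7 = {b, c, i, k, l}  B8 = {b, c, d, f, j}
Tree: B1–B2, B1–B3, B3–B4, B4–B5, B3–B6, B3–B7, B5–B8
Each bag holds 5 vertices, so the decomposition has width 4, which upper-bounds the treewidth. On the other hand G contains the 5-clique {b, g, h, k, l}. A clique must lie in a single bag of any decomposition, so no decomposition can have width below 4. Combining the bounds, tw(G) = 4.

4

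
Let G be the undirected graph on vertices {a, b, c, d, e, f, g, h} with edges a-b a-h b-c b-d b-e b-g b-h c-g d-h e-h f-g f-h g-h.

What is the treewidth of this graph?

A width-2 tree decomposition is:
Bags: B1 = {b, g, h}  B2 = {f, g, h}  B3 = {b, c, g}  B4 = {a, b, h}  B5 = {b, e, h}  B6 = {b, d, h}
Tree: B1–B2, B1–B3, B1–B4, B1–B5, B4–B6
Every bag has size at most 3, so the width is 3 − 1 = 2 and tw(G) ≤ 2. On the other hand G contains the 3-clique {f, g, h}. A clique must lie in a single bag of any decomposition, so no decomposition can have width below 2. The upper and lower bounds meet at 2, so that is the treewidth.

2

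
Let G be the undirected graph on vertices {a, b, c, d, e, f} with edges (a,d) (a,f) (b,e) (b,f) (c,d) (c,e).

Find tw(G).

A width-2 tree decomposition is:
Bags: B1 = {b, c, e}  B2 = {b, c, f}  B3 = {a, c, f}  B4 = {a, c, d}
Tree: B1–B2, B2–B3, B3–B4
Each bag holds 3 vertices, so the decomposition has width 2, which upper-bounds the treewidth. For the lower bound, G contains the cycle c–e–b–f–a–d–c, so G is not a forest; only forests have treewidth ≤ 1, hence tw(G) ≥ 2. Hence tw(G) = 2 exactly.

2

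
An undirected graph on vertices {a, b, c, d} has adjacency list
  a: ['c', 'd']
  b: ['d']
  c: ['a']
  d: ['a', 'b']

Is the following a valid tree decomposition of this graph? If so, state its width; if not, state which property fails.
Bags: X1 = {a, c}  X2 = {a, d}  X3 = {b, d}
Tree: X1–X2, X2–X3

Yes; width 1.

Vertex coverage: the bags together contain {a, b, c, d}, the full vertex set. Edge coverage: each edge of G has both endpoints in at least one bag. Running intersection: for every vertex, the bags containing it form a connected subtree. All three properties hold, so this is a valid tree decomposition of width max|bag| − 1 = 1, and hence tw(G) ≤ 1.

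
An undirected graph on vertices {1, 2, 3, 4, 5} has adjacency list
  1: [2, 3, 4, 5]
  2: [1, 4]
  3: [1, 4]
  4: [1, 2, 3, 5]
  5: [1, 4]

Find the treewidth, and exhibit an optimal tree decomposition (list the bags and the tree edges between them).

Treewidth 2.
One such decomposition:
Bags: B1 = {1, 4, 5}  B2 = {1, 3, 4}  B3 = {1, 2, 4}
Tree: B1–B2, B1–B3

The largest bag has 3 vertices, giving width 2; this decomposition certifies tw(G) ≤ 2. Conversely, {1, 2, 4} is a clique of size 3, and the vertices of any clique must share a bag in every tree decomposition; so some bag has ≥ 3 vertices and tw(G) ≥ 2. The upper and lower bounds meet at 2, so that is the treewidth.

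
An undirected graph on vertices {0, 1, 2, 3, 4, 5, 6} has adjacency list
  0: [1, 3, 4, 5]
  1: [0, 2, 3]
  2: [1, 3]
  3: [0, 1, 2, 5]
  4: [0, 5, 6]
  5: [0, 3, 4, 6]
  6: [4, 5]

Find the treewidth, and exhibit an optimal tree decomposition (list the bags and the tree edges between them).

Treewidth 2.
One such decomposition:
Bags: B1 = {0, 3, 5}  B2 = {0, 1, 3}  B3 = {0, 4, 5}  B4 = {1, 2, 3}  B5 = {4, 5, 6}
Tree: B1–B2, B1–B3, B2–B4, B3–B5

Each bag holds 3 vertices, so the decomposition has width 2, which upper-bounds the treewidth. Conversely, {0, 1, 3} is a clique of size 3, and the vertices of any clique must share a bag in every tree decomposition; so some bag has ≥ 3 vertices and tw(G) ≥ 2. Therefore the treewidth is 2.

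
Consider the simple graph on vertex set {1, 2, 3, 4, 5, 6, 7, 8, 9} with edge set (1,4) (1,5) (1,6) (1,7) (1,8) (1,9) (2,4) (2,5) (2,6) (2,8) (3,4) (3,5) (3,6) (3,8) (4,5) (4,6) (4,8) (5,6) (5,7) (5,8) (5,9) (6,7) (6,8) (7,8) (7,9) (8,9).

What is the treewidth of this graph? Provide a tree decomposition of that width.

Each bag holds 5 vertices, so the decomposition has width 4, which upper-bounds the treewidth. Conversely, {1, 5, 7, 8, 9} is a clique of size 5, and the vertices of any clique must share a bag in every tree decomposition; so some bag has ≥ 5 vertices and tw(G) ≥ 4. Combining the bounds, tw(G) = 4.

Treewidth 4.
One optimal decomposition is:
Bags: B1 = {3, 4, 5, 6, 8}  B2 = {1, 4, 5, 6, 8}  B3 = {2, 4, 5, 6, 8}  B4 = {1, 5, 6, 7, 8}  B5 = {1, 5, 7, 8, 9}
Tree: B1–B2, B1–B3, B2–B4, B4–B5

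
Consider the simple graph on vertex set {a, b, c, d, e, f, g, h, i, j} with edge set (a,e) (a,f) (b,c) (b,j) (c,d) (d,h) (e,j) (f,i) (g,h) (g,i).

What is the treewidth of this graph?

A width-2 tree decomposition is:
Bags: B1 = {b, e, j}  B2 = {a, b, e}  B3 = {a, b, f}  B4 = {b, f, i}  B5 = {b, g, i}  B6 = {b, g, h}  B7 = {b, d, h}  B8 = {b, c, d}
Tree: B1–B2, B2–B3, B3–B4, B4–B5, B5–B6, B6–B7, B7–B8
The largest bag has 3 vertices, giving width 2; this decomposition certifies tw(G) ≤ 2. Since b–j–e–a–f–i–g–h–d–c–b is a cycle in G, G is not acyclic. Forests are exactly the graphs of treewidth ≤ 1, so tw(G) ≥ 2. Combining the bounds, tw(G) = 2.

2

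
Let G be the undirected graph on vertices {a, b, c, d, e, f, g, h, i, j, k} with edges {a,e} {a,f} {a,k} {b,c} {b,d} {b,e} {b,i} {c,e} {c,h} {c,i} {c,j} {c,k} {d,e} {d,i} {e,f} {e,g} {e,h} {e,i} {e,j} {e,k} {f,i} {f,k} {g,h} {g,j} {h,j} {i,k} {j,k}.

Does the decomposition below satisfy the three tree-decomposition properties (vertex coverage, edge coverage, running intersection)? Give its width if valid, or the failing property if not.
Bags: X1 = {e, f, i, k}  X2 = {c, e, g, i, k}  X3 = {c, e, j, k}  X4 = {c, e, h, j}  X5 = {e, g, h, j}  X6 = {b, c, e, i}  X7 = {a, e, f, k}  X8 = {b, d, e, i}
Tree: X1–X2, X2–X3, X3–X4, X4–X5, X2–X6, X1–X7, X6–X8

No — bags containing vertex g are not connected in the tree.

A tree decomposition must satisfy three properties: every vertex lies in some bag; for every edge, both endpoints lie together in some bag; and for every vertex, the bags containing it form a connected subtree. Here bags containing vertex g are not connected in the tree, so the decomposition is invalid.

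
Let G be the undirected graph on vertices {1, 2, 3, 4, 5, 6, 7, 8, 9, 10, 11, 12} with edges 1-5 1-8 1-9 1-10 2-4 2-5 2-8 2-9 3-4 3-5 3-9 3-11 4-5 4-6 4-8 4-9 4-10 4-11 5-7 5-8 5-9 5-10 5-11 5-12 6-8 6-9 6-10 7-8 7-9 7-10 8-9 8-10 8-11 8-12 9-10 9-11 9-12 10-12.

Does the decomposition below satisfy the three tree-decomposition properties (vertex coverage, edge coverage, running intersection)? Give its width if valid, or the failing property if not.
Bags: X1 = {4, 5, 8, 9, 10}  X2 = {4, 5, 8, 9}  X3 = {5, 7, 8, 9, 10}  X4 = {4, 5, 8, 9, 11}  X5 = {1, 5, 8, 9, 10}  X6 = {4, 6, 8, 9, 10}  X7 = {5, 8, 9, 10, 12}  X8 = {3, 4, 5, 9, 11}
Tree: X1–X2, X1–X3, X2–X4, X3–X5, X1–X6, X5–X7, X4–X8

A tree decomposition must satisfy three properties: every vertex lies in some bag; for every edge, both endpoints lie together in some bag; and for every vertex, the bags containing it form a connected subtree. Here vertex 2 appears in no bag, so the decomposition is invalid.

No — vertex 2 appears in no bag.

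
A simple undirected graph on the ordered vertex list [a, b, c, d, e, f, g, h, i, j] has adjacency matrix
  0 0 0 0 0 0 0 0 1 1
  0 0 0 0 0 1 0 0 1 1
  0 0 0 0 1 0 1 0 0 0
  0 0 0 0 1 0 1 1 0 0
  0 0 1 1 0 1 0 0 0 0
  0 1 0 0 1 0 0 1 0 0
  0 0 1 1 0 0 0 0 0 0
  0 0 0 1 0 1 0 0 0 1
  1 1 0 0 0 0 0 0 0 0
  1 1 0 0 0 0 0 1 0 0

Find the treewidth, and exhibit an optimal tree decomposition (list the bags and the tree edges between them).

Every bag has size at most 3, so the width is 3 − 1 = 2 and tw(G) ≤ 2. For the lower bound, G contains the cycle c–g–d–e–c, so G is not a forest; only forests have treewidth ≤ 1, hence tw(G) ≥ 2. Therefore the treewidth is 2.

Treewidth 2.
One such decomposition:
Bags: B1 = {c, e, g}  B2 = {d, e, g}  B3 = {d, e, f}  B4 = {d, f, h}  B5 = {b, f, h}  B6 = {b, h, j}  B7 = {b, i, j}  B8 = {a, i, j}
Tree: B1–B2, B2–B3, B3–B4, B4–B5, B5–B6, B6–B7, B7–B8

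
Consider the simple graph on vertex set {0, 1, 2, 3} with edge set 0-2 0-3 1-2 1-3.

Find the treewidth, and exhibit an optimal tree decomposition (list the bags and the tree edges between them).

Treewidth 2.
One such decomposition:
Bags: B1 = {1, 2, 3}  B2 = {0, 2, 3}
Tree: B1–B2

The largest bag has 3 vertices, giving width 2; this decomposition certifies tw(G) ≤ 2. The edges 2–1–3–0–2 form a cycle, so G is not a tree and its treewidth is at least 2. Combining the bounds, tw(G) = 2.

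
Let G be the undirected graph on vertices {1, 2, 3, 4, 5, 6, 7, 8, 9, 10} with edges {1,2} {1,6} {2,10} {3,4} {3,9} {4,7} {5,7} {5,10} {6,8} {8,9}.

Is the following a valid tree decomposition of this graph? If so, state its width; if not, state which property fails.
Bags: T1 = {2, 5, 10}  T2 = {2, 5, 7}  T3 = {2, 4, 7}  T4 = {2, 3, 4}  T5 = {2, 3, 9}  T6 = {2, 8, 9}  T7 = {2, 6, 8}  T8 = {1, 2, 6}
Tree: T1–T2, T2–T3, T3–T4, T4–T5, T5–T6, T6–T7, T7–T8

Every vertex of G appears in some bag (union = {1, 2, 3, 4, 5, 6, 7, 8, 9, 10}); every edge is covered by a bag; and for each vertex v the set of bags containing v is connected in the bag tree. The decomposition is therefore valid. The largest bag has 3 vertices, so the width is 2.

Yes; width 2.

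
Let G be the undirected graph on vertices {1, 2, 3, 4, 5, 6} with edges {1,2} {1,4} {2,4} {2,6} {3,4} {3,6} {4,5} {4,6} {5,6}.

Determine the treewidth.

A width-2 tree decomposition is:
Bags: B1 = {2, 4, 6}  B2 = {1, 2, 4}  B3 = {3, 4, 6}  B4 = {4, 5, 6}
Tree: B1–B2, B1–B3, B3–B4
Each bag holds 3 vertices, so the decomposition has width 2, which upper-bounds the treewidth. On the other hand G contains the 3-clique {1, 2, 4}. A clique must lie in a single bag of any decomposition, so no decomposition can have width below 2. Therefore the treewidth is 2.

2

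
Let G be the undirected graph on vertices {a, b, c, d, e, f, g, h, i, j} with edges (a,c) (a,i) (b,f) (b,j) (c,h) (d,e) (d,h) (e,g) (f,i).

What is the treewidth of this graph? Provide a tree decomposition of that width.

Treewidth 1.
One optimal decomposition is:
Bags: B1 = {b, j}  B2 = {b, f}  B3 = {f, i}  B4 = {a, i}  B5 = {a, c}  B6 = {c, h}  B7 = {d, h}  B8 = {d, e}  B9 = {e, g}
Tree: B1–B2, B2–B3, B3–B4, B4–B5, B5–B6, B6–B7, B7–B8, B8–B9

Every bag has size at most 2, so the width is 2 − 1 = 1 and tw(G) ≤ 1. Any graph with an edge has treewidth ≥ 1, and G has the edge j–b. The upper and lower bounds meet at 1, so that is the treewidth.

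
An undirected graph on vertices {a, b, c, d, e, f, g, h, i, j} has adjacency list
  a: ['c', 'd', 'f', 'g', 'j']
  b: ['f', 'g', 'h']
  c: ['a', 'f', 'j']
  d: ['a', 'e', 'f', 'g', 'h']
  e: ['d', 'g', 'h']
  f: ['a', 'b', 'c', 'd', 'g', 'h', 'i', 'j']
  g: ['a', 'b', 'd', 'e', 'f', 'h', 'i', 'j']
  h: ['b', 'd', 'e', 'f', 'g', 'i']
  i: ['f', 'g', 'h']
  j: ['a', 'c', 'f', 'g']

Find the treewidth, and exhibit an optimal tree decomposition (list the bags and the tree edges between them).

Treewidth 3.
One optimal decomposition is:
Bags: B1 = {d, f, g, h}  B2 = {d, e, g, h}  B3 = {b, f, g, h}  B4 = {a, d, f, g}  B5 = {f, g, h, i}  B6 = {a, f, g, j}  B7 = {a, c, f, j}
Tree: B1–B2, B1–B3, B1–B4, B3–B5, B4–B6, B6–B7

Every bag has size at most 4, so the width is 4 − 1 = 3 and tw(G) ≤ 3. Conversely, {d, e, g, h} is a clique of size 4, and the vertices of any clique must share a bag in every tree decomposition; so some bag has ≥ 4 vertices and tw(G) ≥ 3. Combining the bounds, tw(G) = 3.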